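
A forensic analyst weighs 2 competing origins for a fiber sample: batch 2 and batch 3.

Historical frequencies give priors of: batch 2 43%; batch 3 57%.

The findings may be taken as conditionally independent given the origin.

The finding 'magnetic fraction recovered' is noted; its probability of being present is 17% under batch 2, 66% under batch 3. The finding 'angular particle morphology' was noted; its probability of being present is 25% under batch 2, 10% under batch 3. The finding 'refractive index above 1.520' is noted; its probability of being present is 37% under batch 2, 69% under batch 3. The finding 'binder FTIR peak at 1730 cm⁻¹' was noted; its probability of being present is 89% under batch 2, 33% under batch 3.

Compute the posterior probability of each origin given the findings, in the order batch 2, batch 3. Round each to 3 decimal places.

For each hypothesis, the unnormalized posterior weight is prior × product of the finding likelihoods:
  batch 2: 0.43 × 0.17 × 0.25 × 0.37 × 0.89 = 0.006018
  batch 3: 0.57 × 0.66 × 0.10 × 0.69 × 0.33 = 0.0085661
The unnormalized weights sum to 0.014584.
P(batch 2 | evidence) = 0.006018 / 0.014584 ≈ 0.413
P(batch 3 | evidence) = 0.0085661 / 0.014584 ≈ 0.587

0.413, 0.587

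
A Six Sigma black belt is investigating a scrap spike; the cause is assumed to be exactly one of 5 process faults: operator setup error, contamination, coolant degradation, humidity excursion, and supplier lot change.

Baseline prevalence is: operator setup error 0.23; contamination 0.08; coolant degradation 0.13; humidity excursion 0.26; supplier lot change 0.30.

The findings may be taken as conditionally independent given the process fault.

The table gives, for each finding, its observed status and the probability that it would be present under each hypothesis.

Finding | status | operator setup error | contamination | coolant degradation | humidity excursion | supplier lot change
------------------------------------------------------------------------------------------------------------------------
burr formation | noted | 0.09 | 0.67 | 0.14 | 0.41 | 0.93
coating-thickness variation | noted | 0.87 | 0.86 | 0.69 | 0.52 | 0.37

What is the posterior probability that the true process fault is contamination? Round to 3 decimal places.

For each hypothesis, the unnormalized posterior weight is prior × product of the finding likelihoods:
  operator setup error: 0.23 × 0.09 × 0.87 = 0.018009
  contamination: 0.08 × 0.67 × 0.86 = 0.046096
  coolant degradation: 0.13 × 0.14 × 0.69 = 0.012558
  humidity excursion: 0.26 × 0.41 × 0.52 = 0.055432
  supplier lot change: 0.30 × 0.93 × 0.37 = 0.10323
The unnormalized weights sum to 0.23533.
P(contamination | evidence) = 0.046096 / 0.23533 ≈ 0.196.

0.196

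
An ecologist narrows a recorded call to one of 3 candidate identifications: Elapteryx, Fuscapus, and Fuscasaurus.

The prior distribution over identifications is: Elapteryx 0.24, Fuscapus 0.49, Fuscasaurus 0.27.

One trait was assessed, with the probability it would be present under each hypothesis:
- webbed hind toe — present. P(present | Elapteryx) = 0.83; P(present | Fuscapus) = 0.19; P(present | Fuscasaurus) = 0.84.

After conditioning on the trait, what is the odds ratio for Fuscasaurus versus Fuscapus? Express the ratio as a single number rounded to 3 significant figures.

2.44

The normalizing constant cancels in an odds ratio, so compute prior × likelihood for the two hypotheses only:
  Fuscasaurus: 0.27 × 0.84 = 0.2268
  Fuscapus: 0.49 × 0.19 = 0.0931
Odds(Fuscasaurus : Fuscapus) = 0.2268 / 0.0931 ≈ 2.44.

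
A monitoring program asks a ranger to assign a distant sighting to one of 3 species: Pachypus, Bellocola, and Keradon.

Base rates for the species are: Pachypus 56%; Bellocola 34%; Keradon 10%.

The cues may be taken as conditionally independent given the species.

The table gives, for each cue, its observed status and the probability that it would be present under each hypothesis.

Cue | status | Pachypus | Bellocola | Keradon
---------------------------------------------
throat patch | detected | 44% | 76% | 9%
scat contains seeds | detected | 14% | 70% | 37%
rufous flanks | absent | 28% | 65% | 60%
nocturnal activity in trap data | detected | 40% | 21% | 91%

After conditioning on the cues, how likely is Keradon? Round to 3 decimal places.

By Bayes' rule with conditional independence, the unnormalized weight for each hypothesis is prior × ∏ likelihoods (using 1 − P(present | H) for each absent cue):
  Pachypus: 0.56 × 0.44 × 0.14 × (1 − 0.28) × 0.40 = 0.0099348
  Bellocola: 0.34 × 0.76 × 0.70 × (1 − 0.65) × 0.21 = 0.013295
  Keradon: 0.10 × 0.09 × 0.37 × (1 − 0.60) × 0.91 = 0.0012121
The unnormalized weights sum to 0.024442.
P(Keradon | evidence) = 0.0012121 / 0.024442 ≈ 0.050.

0.050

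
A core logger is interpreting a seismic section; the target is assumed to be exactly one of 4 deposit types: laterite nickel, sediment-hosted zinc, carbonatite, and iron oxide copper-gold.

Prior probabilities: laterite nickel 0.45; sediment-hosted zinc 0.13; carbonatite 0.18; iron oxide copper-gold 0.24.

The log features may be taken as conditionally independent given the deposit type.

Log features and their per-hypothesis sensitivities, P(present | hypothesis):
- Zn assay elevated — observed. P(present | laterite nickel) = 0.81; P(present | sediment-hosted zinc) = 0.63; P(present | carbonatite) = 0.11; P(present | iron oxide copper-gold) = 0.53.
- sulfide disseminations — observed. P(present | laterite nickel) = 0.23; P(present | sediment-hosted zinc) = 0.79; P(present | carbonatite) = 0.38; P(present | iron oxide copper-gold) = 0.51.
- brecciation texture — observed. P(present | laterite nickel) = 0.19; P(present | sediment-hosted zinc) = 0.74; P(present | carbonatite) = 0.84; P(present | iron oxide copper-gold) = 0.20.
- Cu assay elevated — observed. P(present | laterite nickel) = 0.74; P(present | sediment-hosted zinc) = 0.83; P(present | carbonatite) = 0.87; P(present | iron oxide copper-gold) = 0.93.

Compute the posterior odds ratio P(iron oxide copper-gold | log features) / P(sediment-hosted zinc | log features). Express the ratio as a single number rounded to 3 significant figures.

0.304

Unnormalized posterior weight (prior times the log feature likelihoods) for each of the two hypotheses:
  iron oxide copper-gold: 0.24 × 0.53 × 0.51 × 0.20 × 0.93 = 0.012066
  sediment-hosted zinc: 0.13 × 0.63 × 0.79 × 0.74 × 0.83 = 0.039739
Posterior odds = 0.012066 / 0.039739 ≈ 0.304.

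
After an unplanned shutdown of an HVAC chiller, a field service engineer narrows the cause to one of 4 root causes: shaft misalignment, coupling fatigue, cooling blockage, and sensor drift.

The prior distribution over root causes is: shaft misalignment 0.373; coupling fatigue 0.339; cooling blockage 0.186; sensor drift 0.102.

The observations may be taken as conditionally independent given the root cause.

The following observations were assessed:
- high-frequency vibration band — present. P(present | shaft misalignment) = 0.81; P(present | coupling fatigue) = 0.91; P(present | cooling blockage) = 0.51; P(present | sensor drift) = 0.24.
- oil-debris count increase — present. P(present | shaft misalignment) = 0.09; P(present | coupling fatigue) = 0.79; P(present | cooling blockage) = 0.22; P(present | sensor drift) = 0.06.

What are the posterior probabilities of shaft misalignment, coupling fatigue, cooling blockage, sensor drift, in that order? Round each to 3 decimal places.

By Bayes' rule with conditional independence, the unnormalized weight for each hypothesis is prior × ∏ likelihoods:
  shaft misalignment: 0.373 × 0.81 × 0.09 = 0.027192
  coupling fatigue: 0.339 × 0.91 × 0.79 = 0.24371
  cooling blockage: 0.186 × 0.51 × 0.22 = 0.020869
  sensor drift: 0.102 × 0.24 × 0.06 = 0.0014688
Normalizing constant Z = 0.027192 + 0.24371 + 0.020869 + 0.0014688 = 0.29324.
P(shaft misalignment | evidence) = 0.027192 / 0.29324 ≈ 0.093
P(coupling fatigue | evidence) = 0.24371 / 0.29324 ≈ 0.831
P(cooling blockage | evidence) = 0.020869 / 0.29324 ≈ 0.071
P(sensor drift | evidence) = 0.0014688 / 0.29324 ≈ 0.005

0.093, 0.831, 0.071, 0.005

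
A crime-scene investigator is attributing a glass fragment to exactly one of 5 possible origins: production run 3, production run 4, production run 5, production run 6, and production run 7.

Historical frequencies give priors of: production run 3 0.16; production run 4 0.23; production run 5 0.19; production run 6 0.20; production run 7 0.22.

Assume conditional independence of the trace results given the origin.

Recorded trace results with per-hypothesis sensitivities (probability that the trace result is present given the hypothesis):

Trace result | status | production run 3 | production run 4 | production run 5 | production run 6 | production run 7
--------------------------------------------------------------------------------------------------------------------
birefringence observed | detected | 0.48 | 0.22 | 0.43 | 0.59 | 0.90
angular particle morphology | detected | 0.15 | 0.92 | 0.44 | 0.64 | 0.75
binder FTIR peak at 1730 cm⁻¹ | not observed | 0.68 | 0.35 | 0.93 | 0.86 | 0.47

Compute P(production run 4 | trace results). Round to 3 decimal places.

0.241

By Bayes' rule with conditional independence, the unnormalized weight for each hypothesis is prior × ∏ likelihoods (using 1 − P(present | H) for each absent trace result):
  production run 3: 0.16 × 0.48 × 0.15 × (1 − 0.68) = 0.0036864
  production run 4: 0.23 × 0.22 × 0.92 × (1 − 0.35) = 0.030259
  production run 5: 0.19 × 0.43 × 0.44 × (1 − 0.93) = 0.0025164
  production run 6: 0.20 × 0.59 × 0.64 × (1 − 0.86) = 0.010573
  production run 7: 0.22 × 0.90 × 0.75 × (1 − 0.47) = 0.078705
Marginal likelihood of the evidence = 0.12574.
P(production run 4 | evidence) = 0.030259 / 0.12574 ≈ 0.241.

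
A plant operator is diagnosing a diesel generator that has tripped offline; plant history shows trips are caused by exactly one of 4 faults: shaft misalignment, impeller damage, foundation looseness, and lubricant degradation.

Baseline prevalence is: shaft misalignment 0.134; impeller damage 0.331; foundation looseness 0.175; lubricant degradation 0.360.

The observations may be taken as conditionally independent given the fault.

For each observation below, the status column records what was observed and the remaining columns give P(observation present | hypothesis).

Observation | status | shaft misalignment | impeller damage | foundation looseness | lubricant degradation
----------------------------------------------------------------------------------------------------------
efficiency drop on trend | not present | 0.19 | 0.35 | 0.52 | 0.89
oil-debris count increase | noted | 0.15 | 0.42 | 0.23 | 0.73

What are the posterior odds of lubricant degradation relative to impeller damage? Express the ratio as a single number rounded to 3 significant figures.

Unnormalized posterior weight (prior times the observation likelihoods) for each of the two hypotheses (using 1 − P(present | H) for each absent observation):
  lubricant degradation: 0.360 × (1 − 0.89) × 0.73 = 0.028908
  impeller damage: 0.331 × (1 − 0.35) × 0.42 = 0.090363
Odds(lubricant degradation : impeller damage) = 0.028908 / 0.090363 ≈ 0.320.

0.320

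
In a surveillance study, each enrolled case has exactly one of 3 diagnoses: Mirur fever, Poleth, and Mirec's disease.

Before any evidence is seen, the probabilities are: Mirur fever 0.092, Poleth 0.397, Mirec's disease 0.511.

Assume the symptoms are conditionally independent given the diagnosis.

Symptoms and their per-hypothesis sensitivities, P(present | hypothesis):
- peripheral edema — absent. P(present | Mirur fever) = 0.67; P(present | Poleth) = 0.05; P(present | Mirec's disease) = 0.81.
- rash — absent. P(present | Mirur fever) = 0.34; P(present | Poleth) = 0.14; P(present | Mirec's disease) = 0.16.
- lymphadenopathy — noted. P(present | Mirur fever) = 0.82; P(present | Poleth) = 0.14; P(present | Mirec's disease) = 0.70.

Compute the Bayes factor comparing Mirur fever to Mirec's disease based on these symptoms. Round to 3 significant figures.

1.60

The Bayes factor is the ratio of the joint likelihoods of the symptom pattern under the two hypotheses (using 1 − P(present | H) for each absent symptom).
  Mirur fever: (1 − 0.67) × (1 − 0.34) × 0.82 = 0.1786
  Mirec's disease: (1 − 0.81) × (1 − 0.16) × 0.70 = 0.11172
Bayes factor = 0.1786 / 0.11172 ≈ 1.60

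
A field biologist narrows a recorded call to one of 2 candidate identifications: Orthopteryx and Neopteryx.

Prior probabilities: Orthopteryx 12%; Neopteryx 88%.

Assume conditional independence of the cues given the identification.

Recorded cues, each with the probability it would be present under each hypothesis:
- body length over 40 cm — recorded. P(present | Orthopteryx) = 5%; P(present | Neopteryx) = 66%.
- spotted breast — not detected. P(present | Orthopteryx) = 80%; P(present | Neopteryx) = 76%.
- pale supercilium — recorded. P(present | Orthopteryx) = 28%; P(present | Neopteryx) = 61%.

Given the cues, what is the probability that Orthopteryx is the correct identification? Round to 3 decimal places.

For each hypothesis, the unnormalized posterior weight is prior × product of the cue likelihoods (using 1 − P(present | H) for each absent cue):
  Orthopteryx: 0.12 × 0.05 × (1 − 0.80) × 0.28 = 0.000336
  Neopteryx: 0.88 × 0.66 × (1 − 0.76) × 0.61 = 0.085029
Marginal likelihood of the evidence = 0.085365.
P(Orthopteryx | evidence) = 0.000336 / 0.085365 ≈ 0.004.

0.004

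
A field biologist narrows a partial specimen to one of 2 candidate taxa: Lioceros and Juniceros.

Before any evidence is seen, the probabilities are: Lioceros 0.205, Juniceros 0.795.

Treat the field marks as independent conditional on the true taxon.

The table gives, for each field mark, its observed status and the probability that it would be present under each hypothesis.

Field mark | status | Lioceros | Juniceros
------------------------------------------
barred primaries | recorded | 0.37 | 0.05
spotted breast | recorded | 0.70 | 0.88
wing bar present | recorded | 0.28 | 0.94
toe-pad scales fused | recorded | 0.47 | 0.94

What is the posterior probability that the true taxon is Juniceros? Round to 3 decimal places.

0.816

For each hypothesis, the unnormalized posterior weight is prior × product of the field mark likelihoods:
  Lioceros: 0.205 × 0.37 × 0.70 × 0.28 × 0.47 = 0.0069873
  Juniceros: 0.795 × 0.05 × 0.88 × 0.94 × 0.94 = 0.030908
The unnormalized weights sum to 0.037896.
P(Juniceros | evidence) = 0.030908 / 0.037896 ≈ 0.816.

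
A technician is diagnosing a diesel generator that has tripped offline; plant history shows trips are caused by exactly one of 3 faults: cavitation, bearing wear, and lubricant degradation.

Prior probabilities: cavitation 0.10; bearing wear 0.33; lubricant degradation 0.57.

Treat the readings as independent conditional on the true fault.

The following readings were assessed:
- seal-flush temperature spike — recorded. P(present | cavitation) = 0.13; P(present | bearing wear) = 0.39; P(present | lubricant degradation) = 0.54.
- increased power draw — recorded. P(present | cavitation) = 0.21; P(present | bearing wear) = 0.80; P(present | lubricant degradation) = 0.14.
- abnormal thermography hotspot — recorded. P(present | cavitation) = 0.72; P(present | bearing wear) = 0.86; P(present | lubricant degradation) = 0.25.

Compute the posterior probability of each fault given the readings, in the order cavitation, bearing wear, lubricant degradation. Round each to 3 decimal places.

For each hypothesis, the unnormalized posterior weight is prior × product of the reading likelihoods:
  cavitation: 0.10 × 0.13 × 0.21 × 0.72 = 0.0019656
  bearing wear: 0.33 × 0.39 × 0.80 × 0.86 = 0.088546
  lubricant degradation: 0.57 × 0.54 × 0.14 × 0.25 = 0.010773
Normalizing constant Z = 0.0019656 + 0.088546 + 0.010773 = 0.10128.
P(cavitation | evidence) = 0.0019656 / 0.10128 ≈ 0.019
P(bearing wear | evidence) = 0.088546 / 0.10128 ≈ 0.874
P(lubricant degradation | evidence) = 0.010773 / 0.10128 ≈ 0.106

0.019, 0.874, 0.106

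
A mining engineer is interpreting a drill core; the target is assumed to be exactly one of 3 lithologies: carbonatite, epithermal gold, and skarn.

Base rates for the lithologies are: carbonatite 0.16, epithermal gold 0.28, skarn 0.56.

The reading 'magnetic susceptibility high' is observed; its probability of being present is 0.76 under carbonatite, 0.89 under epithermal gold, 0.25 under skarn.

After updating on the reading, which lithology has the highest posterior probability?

Multiply each prior by the likelihood of the reading:
  carbonatite: 0.16 × 0.76 = 0.1216
  epithermal gold: 0.28 × 0.89 = 0.2492
  skarn: 0.56 × 0.25 = 0.14
Normalizing constant Z = 0.1216 + 0.2492 + 0.14 = 0.5108.
P(carbonatite | evidence) ≈ 0.1216 / 0.5108 ≈ 0.238
P(epithermal gold | evidence) ≈ 0.2492 / 0.5108 ≈ 0.488
P(skarn | evidence) ≈ 0.14 / 0.5108 ≈ 0.274
The largest is 0.488, so epithermal gold is most probable.

epithermal gold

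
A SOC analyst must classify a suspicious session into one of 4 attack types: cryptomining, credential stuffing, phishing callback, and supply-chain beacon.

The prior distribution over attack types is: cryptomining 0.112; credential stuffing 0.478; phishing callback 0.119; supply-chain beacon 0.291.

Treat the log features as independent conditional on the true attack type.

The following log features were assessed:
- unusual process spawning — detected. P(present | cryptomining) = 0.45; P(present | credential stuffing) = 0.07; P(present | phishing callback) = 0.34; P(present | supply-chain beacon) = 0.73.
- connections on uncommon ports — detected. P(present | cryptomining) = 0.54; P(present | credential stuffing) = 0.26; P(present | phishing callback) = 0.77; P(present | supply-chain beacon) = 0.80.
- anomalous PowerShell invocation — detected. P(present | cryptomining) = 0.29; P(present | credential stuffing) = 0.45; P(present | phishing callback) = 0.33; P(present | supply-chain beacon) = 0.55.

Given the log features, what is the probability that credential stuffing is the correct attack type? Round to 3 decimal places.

0.034

By Bayes' rule with conditional independence, the unnormalized weight for each hypothesis is prior × ∏ likelihoods:
  cryptomining: 0.112 × 0.45 × 0.54 × 0.29 = 0.0078926
  credential stuffing: 0.478 × 0.07 × 0.26 × 0.45 = 0.0039148
  phishing callback: 0.119 × 0.34 × 0.77 × 0.33 = 0.010281
  supply-chain beacon: 0.291 × 0.73 × 0.80 × 0.55 = 0.093469
The unnormalized weights sum to 0.11556.
P(credential stuffing | evidence) = 0.0039148 / 0.11556 ≈ 0.034.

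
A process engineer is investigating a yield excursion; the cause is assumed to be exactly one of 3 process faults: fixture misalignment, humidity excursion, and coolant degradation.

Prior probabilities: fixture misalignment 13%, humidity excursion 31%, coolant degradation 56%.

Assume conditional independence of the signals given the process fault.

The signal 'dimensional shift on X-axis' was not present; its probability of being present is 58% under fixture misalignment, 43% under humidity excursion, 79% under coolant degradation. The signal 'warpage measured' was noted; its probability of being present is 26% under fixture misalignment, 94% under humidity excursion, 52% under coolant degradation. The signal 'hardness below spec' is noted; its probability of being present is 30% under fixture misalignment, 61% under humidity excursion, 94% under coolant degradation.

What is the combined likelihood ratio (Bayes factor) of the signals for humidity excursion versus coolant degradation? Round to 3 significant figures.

3.18

The Bayes factor is the ratio of the joint likelihoods of the signal pattern under the two hypotheses (using 1 − P(present | H) for each absent signal).
  humidity excursion: (1 − 0.43) × 0.94 × 0.61 = 0.32684
  coolant degradation: (1 − 0.79) × 0.52 × 0.94 = 0.10265
Bayes factor = 0.32684 / 0.10265 ≈ 3.18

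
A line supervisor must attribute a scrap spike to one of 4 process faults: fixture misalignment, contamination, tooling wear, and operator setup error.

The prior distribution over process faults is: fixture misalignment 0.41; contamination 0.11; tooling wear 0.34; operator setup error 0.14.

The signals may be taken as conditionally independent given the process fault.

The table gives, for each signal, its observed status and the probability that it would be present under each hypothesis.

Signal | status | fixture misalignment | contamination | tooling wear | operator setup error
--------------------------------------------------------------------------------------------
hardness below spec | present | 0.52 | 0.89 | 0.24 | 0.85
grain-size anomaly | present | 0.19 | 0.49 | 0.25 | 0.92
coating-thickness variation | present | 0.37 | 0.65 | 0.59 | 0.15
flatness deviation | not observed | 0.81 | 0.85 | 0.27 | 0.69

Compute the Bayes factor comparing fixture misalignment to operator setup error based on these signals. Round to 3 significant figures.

0.191

Joint likelihood of the signal pattern under each hypothesis (using 1 − P(present | H) for each absent signal):
  fixture misalignment: 0.52 × 0.19 × 0.37 × (1 − 0.81) = 0.0069456
  operator setup error: 0.85 × 0.92 × 0.15 × (1 − 0.69) = 0.036363
Bayes factor = 0.0069456 / 0.036363 ≈ 0.191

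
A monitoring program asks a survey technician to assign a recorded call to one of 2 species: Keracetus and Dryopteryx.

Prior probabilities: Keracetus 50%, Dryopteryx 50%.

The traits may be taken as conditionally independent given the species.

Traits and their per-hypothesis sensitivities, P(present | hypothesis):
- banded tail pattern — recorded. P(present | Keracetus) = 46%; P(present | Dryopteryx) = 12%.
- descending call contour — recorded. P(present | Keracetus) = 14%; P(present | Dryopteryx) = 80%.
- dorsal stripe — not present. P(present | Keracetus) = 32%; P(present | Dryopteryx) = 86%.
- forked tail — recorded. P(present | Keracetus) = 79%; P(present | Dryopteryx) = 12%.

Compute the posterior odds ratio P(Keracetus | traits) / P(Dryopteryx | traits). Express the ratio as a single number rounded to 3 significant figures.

Posterior odds equal prior odds times the likelihood ratio; only the two competing hypotheses matter (using 1 − P(present | H) for each absent trait).
  Keracetus: 0.500 × 0.46 × 0.14 × (1 − 0.32) × 0.79 = 0.017298
  Dryopteryx: 0.500 × 0.12 × 0.80 × (1 − 0.86) × 0.12 = 0.0008064
Posterior odds = 0.017298 / 0.0008064 ≈ 21.5.

21.5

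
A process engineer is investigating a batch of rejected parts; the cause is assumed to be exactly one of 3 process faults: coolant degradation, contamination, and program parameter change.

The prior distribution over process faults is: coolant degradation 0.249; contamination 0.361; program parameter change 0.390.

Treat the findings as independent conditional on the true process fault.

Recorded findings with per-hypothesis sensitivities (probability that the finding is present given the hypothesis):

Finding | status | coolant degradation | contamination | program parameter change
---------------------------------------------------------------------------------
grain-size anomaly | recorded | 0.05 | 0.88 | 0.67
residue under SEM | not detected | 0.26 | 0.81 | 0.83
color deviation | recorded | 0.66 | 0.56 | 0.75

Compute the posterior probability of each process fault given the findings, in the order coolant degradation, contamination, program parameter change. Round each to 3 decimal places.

By Bayes' rule with conditional independence, the unnormalized weight for each hypothesis is prior × ∏ likelihoods (using 1 − P(present | H) for each absent finding):
  coolant degradation: 0.249 × 0.05 × (1 − 0.26) × 0.66 = 0.0060806
  contamination: 0.361 × 0.88 × (1 − 0.81) × 0.56 = 0.033801
  program parameter change: 0.390 × 0.67 × (1 − 0.83) × 0.75 = 0.033316
Marginal likelihood of the evidence = 0.073197.
P(coolant degradation | evidence) = 0.0060806 / 0.073197 ≈ 0.083
P(contamination | evidence) = 0.033801 / 0.073197 ≈ 0.462
P(program parameter change | evidence) = 0.033316 / 0.073197 ≈ 0.455

0.083, 0.462, 0.455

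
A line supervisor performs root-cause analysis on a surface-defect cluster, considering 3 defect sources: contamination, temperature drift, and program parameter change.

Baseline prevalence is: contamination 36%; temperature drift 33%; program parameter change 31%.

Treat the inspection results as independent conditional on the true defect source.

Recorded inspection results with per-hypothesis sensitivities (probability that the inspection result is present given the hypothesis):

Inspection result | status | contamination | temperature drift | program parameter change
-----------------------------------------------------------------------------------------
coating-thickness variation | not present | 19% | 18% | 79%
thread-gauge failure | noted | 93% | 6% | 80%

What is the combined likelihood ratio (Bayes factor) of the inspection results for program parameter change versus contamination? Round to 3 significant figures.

The Bayes factor is the ratio of the joint likelihoods of the inspection result pattern under the two hypotheses (using 1 − P(present | H) for each absent inspection result).
  program parameter change: (1 − 0.79) × 0.80 = 0.168
  contamination: (1 − 0.19) × 0.93 = 0.7533
Bayes factor = 0.168 / 0.7533 ≈ 0.223

0.223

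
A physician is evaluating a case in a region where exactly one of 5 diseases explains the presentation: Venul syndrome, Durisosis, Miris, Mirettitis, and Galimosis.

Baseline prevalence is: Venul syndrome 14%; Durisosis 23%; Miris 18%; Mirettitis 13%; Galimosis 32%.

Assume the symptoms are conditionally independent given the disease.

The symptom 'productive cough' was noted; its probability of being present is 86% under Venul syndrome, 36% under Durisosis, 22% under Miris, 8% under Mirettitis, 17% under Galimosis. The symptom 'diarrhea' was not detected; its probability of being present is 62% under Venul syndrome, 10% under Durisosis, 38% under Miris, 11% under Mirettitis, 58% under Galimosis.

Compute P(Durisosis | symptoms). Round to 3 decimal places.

Multiply each prior by the joint likelihood of the symptom pattern (using 1 − P(present | H) for each absent symptom):
  Venul syndrome: 0.14 × 0.86 × (1 − 0.62) = 0.045752
  Durisosis: 0.23 × 0.36 × (1 − 0.10) = 0.07452
  Miris: 0.18 × 0.22 × (1 − 0.38) = 0.024552
  Mirettitis: 0.13 × 0.08 × (1 − 0.11) = 0.009256
  Galimosis: 0.32 × 0.17 × (1 − 0.58) = 0.022848
Marginal likelihood of the evidence = 0.17693.
P(Durisosis | evidence) = 0.07452 / 0.17693 ≈ 0.421.

0.421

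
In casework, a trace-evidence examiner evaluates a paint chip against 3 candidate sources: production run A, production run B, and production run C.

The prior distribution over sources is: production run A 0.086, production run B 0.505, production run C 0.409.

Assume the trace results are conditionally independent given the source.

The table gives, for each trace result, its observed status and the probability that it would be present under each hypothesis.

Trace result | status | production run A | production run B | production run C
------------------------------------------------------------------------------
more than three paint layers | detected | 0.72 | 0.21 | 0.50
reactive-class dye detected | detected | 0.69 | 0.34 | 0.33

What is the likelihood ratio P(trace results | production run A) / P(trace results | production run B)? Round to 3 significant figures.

6.96

Take the product of per-trace result likelihoods under each hypothesis, then divide.
  production run A: 0.72 × 0.69 = 0.4968
  production run B: 0.21 × 0.34 = 0.0714
Bayes factor = 0.4968 / 0.0714 ≈ 6.96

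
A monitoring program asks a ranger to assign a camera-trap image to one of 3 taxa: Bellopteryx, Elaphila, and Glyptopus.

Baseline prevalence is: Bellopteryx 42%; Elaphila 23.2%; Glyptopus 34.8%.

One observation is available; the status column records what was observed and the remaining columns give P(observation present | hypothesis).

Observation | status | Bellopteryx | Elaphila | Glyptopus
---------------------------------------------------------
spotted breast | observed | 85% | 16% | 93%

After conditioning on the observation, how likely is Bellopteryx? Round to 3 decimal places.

By Bayes' rule, the unnormalized weight for each hypothesis is prior × likelihood:
  Bellopteryx: 0.420 × 0.85 = 0.357
  Elaphila: 0.232 × 0.16 = 0.03712
  Glyptopus: 0.348 × 0.93 = 0.32364
Marginal likelihood of the evidence = 0.71776.
P(Bellopteryx | evidence) = 0.357 / 0.71776 ≈ 0.497.

0.497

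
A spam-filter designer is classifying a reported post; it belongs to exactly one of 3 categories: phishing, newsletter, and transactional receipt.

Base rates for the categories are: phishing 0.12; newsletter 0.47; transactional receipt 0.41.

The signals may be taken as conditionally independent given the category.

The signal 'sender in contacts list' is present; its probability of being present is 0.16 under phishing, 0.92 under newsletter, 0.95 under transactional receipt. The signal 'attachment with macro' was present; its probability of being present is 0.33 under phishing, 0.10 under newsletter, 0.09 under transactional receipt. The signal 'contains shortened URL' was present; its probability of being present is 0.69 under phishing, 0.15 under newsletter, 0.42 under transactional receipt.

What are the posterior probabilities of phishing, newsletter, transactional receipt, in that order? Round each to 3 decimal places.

For each hypothesis, the unnormalized posterior weight is prior × product of the signal likelihoods:
  phishing: 0.12 × 0.16 × 0.33 × 0.69 = 0.0043718
  newsletter: 0.47 × 0.92 × 0.10 × 0.15 = 0.006486
  transactional receipt: 0.41 × 0.95 × 0.09 × 0.42 = 0.014723
Normalizing constant Z = 0.0043718 + 0.006486 + 0.014723 = 0.025581.
P(phishing | evidence) = 0.0043718 / 0.025581 ≈ 0.171
P(newsletter | evidence) = 0.006486 / 0.025581 ≈ 0.254
P(transactional receipt | evidence) = 0.014723 / 0.025581 ≈ 0.576

0.171, 0.254, 0.576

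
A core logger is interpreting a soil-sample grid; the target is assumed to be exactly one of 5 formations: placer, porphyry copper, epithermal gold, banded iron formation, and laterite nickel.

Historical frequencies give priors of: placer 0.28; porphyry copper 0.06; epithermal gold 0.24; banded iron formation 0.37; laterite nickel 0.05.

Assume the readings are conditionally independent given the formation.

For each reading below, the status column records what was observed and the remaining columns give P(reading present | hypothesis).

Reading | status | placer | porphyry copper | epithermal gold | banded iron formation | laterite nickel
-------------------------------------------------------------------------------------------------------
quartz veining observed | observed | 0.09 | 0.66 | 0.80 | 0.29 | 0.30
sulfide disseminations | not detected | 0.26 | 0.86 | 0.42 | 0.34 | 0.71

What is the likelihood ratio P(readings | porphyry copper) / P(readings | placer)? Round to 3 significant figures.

The Bayes factor is the ratio of the joint likelihoods of the reading pattern under the two hypotheses (using 1 − P(present | H) for each absent reading).
  porphyry copper: 0.66 × (1 − 0.86) = 0.0924
  placer: 0.09 × (1 − 0.26) = 0.0666
Bayes factor = 0.0924 / 0.0666 ≈ 1.39

1.39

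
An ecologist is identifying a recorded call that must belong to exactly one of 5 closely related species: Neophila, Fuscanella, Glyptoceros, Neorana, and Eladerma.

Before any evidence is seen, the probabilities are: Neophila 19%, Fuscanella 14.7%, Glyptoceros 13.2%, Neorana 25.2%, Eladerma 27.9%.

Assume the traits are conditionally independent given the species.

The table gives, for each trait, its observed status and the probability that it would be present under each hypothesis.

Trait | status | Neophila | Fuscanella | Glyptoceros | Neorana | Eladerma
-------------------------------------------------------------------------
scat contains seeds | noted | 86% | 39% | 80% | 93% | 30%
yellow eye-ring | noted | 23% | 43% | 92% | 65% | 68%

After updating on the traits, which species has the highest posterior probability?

Neorana

Multiply each prior by the joint likelihood of the trait pattern:
  Neophila: 0.190 × 0.86 × 0.23 = 0.037582
  Fuscanella: 0.147 × 0.39 × 0.43 = 0.024652
  Glyptoceros: 0.132 × 0.80 × 0.92 = 0.097152
  Neorana: 0.252 × 0.93 × 0.65 = 0.15233
  Eladerma: 0.279 × 0.30 × 0.68 = 0.056916
The unnormalized weights sum to 0.36864.
P(Neophila | evidence) ≈ 0.037582 / 0.36864 ≈ 0.102
P(Fuscanella | evidence) ≈ 0.024652 / 0.36864 ≈ 0.067
P(Glyptoceros | evidence) ≈ 0.097152 / 0.36864 ≈ 0.264
P(Neorana | evidence) ≈ 0.15233 / 0.36864 ≈ 0.413
P(Eladerma | evidence) ≈ 0.056916 / 0.36864 ≈ 0.154
The largest is 0.413, so Neorana is most probable.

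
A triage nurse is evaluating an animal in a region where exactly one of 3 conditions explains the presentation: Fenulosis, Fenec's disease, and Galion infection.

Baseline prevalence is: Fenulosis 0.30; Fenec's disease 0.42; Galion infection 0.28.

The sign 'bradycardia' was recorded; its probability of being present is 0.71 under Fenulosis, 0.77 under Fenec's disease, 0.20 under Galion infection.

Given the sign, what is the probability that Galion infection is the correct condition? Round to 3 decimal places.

0.095

By Bayes' rule, the unnormalized weight for each hypothesis is prior × likelihood:
  Fenulosis: 0.30 × 0.71 = 0.213
  Fenec's disease: 0.42 × 0.77 = 0.3234
  Galion infection: 0.28 × 0.20 = 0.056
Marginal likelihood of the evidence = 0.5924.
P(Galion infection | evidence) = 0.056 / 0.5924 ≈ 0.095.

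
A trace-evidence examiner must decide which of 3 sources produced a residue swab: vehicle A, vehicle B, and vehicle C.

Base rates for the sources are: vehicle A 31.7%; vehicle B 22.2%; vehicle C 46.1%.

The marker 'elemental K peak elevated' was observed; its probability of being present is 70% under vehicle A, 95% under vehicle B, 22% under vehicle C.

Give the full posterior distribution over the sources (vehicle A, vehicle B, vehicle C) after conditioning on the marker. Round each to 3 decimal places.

Multiply each prior by the likelihood of the marker:
  vehicle A: 0.317 × 0.70 = 0.2219
  vehicle B: 0.222 × 0.95 = 0.2109
  vehicle C: 0.461 × 0.22 = 0.10142
Marginal likelihood of the evidence = 0.53422.
P(vehicle A | evidence) = 0.2219 / 0.53422 ≈ 0.415
P(vehicle B | evidence) = 0.2109 / 0.53422 ≈ 0.395
P(vehicle C | evidence) = 0.10142 / 0.53422 ≈ 0.190

0.415, 0.395, 0.190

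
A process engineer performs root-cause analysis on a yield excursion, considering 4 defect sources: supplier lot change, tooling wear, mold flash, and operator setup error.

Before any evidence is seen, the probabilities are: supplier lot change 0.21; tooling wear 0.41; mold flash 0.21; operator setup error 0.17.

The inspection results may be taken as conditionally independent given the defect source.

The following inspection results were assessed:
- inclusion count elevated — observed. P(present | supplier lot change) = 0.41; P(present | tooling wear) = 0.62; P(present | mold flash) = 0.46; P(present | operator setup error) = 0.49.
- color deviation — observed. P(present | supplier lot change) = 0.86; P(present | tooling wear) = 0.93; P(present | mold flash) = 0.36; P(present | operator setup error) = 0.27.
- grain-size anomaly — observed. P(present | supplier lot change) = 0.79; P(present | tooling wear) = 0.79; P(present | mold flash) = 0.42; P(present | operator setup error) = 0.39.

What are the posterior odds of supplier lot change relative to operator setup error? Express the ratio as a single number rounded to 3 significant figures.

Unnormalized posterior weight (prior times the inspection result likelihoods) for each of the two hypotheses:
  supplier lot change: 0.21 × 0.41 × 0.86 × 0.79 = 0.058496
  operator setup error: 0.17 × 0.49 × 0.27 × 0.39 = 0.0087715
Odds(supplier lot change : operator setup error) = 0.058496 / 0.0087715 ≈ 6.67.

6.67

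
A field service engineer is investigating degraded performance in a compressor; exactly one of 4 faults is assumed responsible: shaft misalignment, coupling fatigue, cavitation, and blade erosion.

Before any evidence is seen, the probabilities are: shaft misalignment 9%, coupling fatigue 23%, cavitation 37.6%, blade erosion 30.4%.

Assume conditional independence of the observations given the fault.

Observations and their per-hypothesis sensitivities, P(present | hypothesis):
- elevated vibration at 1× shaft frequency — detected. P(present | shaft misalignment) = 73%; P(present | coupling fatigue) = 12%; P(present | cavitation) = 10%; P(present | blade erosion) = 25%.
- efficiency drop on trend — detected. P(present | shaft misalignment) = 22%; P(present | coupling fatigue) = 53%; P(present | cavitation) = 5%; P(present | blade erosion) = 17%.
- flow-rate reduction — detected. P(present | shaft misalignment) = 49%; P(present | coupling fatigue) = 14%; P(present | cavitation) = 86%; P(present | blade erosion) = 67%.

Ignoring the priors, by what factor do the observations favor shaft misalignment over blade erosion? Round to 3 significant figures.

Take the product of per-observation likelihoods under each hypothesis, then divide.
  shaft misalignment: 0.73 × 0.22 × 0.49 = 0.078694
  blade erosion: 0.25 × 0.17 × 0.67 = 0.028475
Bayes factor = 0.078694 / 0.028475 ≈ 2.76

2.76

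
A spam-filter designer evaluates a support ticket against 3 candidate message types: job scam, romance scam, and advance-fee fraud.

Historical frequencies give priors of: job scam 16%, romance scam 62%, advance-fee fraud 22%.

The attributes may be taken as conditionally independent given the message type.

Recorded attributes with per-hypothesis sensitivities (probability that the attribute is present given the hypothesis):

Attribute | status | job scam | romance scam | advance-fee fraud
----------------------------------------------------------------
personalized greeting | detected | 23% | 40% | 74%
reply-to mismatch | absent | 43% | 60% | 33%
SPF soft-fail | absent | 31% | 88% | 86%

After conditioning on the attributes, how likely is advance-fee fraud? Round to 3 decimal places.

By Bayes' rule with conditional independence, the unnormalized weight for each hypothesis is prior × ∏ likelihoods (using 1 − P(present | H) for each absent attribute):
  job scam: 0.16 × 0.23 × (1 − 0.43) × (1 − 0.31) = 0.014473
  romance scam: 0.62 × 0.40 × (1 − 0.60) × (1 − 0.88) = 0.011904
  advance-fee fraud: 0.22 × 0.74 × (1 − 0.33) × (1 − 0.86) = 0.015271
Normalizing constant Z = 0.014473 + 0.011904 + 0.015271 = 0.041648.
P(advance-fee fraud | evidence) = 0.015271 / 0.041648 ≈ 0.367.

0.367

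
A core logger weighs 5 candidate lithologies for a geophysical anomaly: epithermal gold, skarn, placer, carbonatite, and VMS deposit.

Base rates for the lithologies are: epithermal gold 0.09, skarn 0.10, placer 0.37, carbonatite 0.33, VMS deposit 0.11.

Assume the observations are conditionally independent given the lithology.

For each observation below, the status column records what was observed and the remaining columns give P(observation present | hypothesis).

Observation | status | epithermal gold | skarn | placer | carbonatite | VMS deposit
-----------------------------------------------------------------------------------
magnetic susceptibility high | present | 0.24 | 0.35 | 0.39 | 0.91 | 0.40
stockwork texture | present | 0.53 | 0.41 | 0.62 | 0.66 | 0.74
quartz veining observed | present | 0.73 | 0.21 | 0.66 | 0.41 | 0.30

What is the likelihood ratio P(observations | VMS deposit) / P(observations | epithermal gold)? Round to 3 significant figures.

0.956

The Bayes factor is the ratio of the joint likelihoods of the evidence pattern under the two hypotheses.
  VMS deposit: 0.40 × 0.74 × 0.30 = 0.0888
  epithermal gold: 0.24 × 0.53 × 0.73 = 0.092856
Bayes factor = 0.0888 / 0.092856 ≈ 0.956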